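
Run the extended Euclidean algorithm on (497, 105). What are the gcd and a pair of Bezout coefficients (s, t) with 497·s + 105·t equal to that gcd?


Euclidean algorithm on (497, 105) — divide until remainder is 0:
  497 = 4 · 105 + 77
  105 = 1 · 77 + 28
  77 = 2 · 28 + 21
  28 = 1 · 21 + 7
  21 = 3 · 7 + 0
gcd(497, 105) = 7.
Track Bezout coefficients alongside the remainders: start with r₀ = 497 = a·1 + b·0 (s = 1, t = 0) and r₁ = 105 = a·0 + b·1 (s = 0, t = 1); each new remainder r_{k+1} = r_{k-1} − q_k·r_k inherits s_{k+1} = s_{k-1} − q_k·s_k, t_{k+1} = t_{k-1} − q_k·t_k, so r_k = a·s_k + b·t_k at every step:
  q = 4: r = 77, s = 1 − 4·0 = 1, t = 0 − 4·1 = -4  (check: 497·1 + 105·(-4) = 77)
  q = 1: r = 28, s = 0 − 1·1 = -1, t = 1 − 1·(-4) = 5  (check: 497·(-1) + 105·5 = 28)
  q = 2: r = 21, s = 1 − 2·(-1) = 3, t = -4 − 2·5 = -14  (check: 497·3 + 105·(-14) = 21)
  q = 1: r = 7, s = -1 − 1·3 = -4, t = 5 − 1·(-14) = 19  (check: 497·(-4) + 105·19 = 7)
The row with r = 7 (the gcd) gives the Bezout coefficients s = -4, t = 19.
Result: 497 · (-4) + 105 · (19) = 7.

gcd(497, 105) = 7; s = -4, t = 19 (check: 497·(-4) + 105·19 = 7).


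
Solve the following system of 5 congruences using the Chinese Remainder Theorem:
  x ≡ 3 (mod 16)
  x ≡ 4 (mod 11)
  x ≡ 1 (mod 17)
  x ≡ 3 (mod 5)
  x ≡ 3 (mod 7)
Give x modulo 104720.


Product of moduli M = 16 · 11 · 17 · 5 · 7 = 104720.
Merge one congruence at a time:
  Start: x ≡ 3 (mod 16).
  Combine with x ≡ 4 (mod 11); new modulus lcm = 176.
    Write x = 3 + 16·t and substitute into x ≡ 4 (mod 11): 16·t ≡ 4 − 3 = 1 (mod 11).
    Reduce coefficients mod 11: 5·t ≡ 1 (mod 11).
    The inverse of 5 mod 11 is 9 (since 5·9 = 45 = 4·11 + 1), so t ≡ 9·1 = 9 ≡ 9 (mod 11).
    Then x = 3 + 16·9 = 147, valid modulo lcm(16, 11) = 176: x ≡ 147 (mod 176).
  Combine with x ≡ 1 (mod 17); new modulus lcm = 2992.
    Write x = 147 + 176·t and substitute into x ≡ 1 (mod 17): 176·t ≡ 1 − 147 = -146 (mod 17).
    Reduce coefficients mod 17: 6·t ≡ 7 (mod 17).
    The inverse of 6 mod 17 is 3 (since 6·3 = 18 = 1·17 + 1), so t ≡ 3·7 = 21 ≡ 4 (mod 17).
    Then x = 147 + 176·4 = 851, valid modulo lcm(176, 17) = 2992: x ≡ 851 (mod 2992).
  Combine with x ≡ 3 (mod 5); new modulus lcm = 14960.
    Write x = 851 + 2992·t and substitute into x ≡ 3 (mod 5): 2992·t ≡ 3 − 851 = -848 (mod 5).
    Reduce coefficients mod 5: 2·t ≡ 2 (mod 5).
    The inverse of 2 mod 5 is 3 (since 2·3 = 6 = 1·5 + 1), so t ≡ 3·2 = 6 ≡ 1 (mod 5).
    Then x = 851 + 2992·1 = 3843, valid modulo lcm(2992, 5) = 14960: x ≡ 3843 (mod 14960).
  Combine with x ≡ 3 (mod 7); new modulus lcm = 104720.
    Write x = 3843 + 14960·t and substitute into x ≡ 3 (mod 7): 14960·t ≡ 3 − 3843 = -3840 (mod 7).
    Reduce coefficients mod 7: 1·t ≡ 3 (mod 7).
    So t ≡ 3 (mod 7).
    Then x = 3843 + 14960·3 = 48723, valid modulo lcm(14960, 7) = 104720: x ≡ 48723 (mod 104720).
Verify against each original: 48723 mod 16 = 3, 48723 mod 11 = 4, 48723 mod 17 = 1, 48723 mod 5 = 3, 48723 mod 7 = 3.

x ≡ 48723 (mod 104720).


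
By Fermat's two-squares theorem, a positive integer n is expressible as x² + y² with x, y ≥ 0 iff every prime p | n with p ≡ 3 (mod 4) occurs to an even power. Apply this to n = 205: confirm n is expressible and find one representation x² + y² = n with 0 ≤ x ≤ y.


Step 1: Factor n = 205 = 5 · 41.
Step 2: Check the mod-4 condition on each prime factor: 5 ≡ 1 (mod 4), exponent 1; 41 ≡ 1 (mod 4), exponent 1.
All primes ≡ 3 (mod 4) appear to even exponent (or don't appear), so by the two-squares theorem n IS expressible as a sum of two squares.
Step 3: Build a representation. Here n = 5 · 41 is a product of primes ≡ 1 (mod 4). Each prime p ≡ 1 (mod 4) is itself a sum of two squares; find a² by testing p − a² for a perfect square:
  5: 5 − 1² = 4 = 2² ⇒ 5 = 1² + 2².
  41: 41 − 1² = 40, 41 − 2² = 37, 41 − 3² = 32, 41 − 4² = 25 = 5² ⇒ 41 = 4² + 5².
  Combine using the Brahmagupta–Fibonacci identity (a² + b²)(c² + d²) = (ac − bd)² + (ad + bc)² = (ac + bd)² + (ad − bc)²:
  5 · 41 = 205: from (1² + 2²)(4² + 5²), take (1·4 − 2·5, 1·5 + 2·4) = (4 − 10, 5 + 8) = (-6, 13); dropping signs (only squares matter) gives (6, 13); check 6² + 13² = 36 + 169 = 205 ✓.
Step 4: Order so x ≤ y and verify: 6² + 13² = 36 + 169 = 205 = n. ✓

n = 205 = 6² + 13² (one valid representation with x ≤ y).


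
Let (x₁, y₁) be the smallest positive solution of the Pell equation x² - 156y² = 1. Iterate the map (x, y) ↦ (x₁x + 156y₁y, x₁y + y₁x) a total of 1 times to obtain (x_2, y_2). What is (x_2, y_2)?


Step 1: Find the fundamental solution (x₁, y₁) of x² - 156y² = 1.
  Expand √156 as a continued fraction. a₀ = ⌊√156⌋ = 12; iterate m_{k+1} = d_k·a_k − m_k, d_{k+1} = (156 − m_{k+1}²)/d_k, a_{k+1} = ⌊(a₀ + m_{k+1})/d_{k+1}⌋ (starting m₀ = 0, d₀ = 1), with convergents p_k = a_k·p_{k-1} + p_{k-2}, q_k = a_k·q_{k-1} + q_{k-2} (p₋₁ = 1, q₋₁ = 0):
  k = 0: a₀ = 12; p₀/q₀ = 12/1; p₀² − 156·q₀² = 144 − 156 = -12.
  k = 1: m = 12, d = 12, a = ⌊(12 + 12)/12⌋ = 2; p/q = (2·12 + 1)/(2·1 + 0) = 25/2; p² − 156·q² = 625 − 624 = 1.
  The first convergent with p² − 156·q² = 1 gives the fundamental solution (x₁, y₁) = (25, 2).
Step 2: Apply the recurrence (x_{n+1}, y_{n+1}) = (x₁x_n + 156y₁y_n, x₁y_n + y₁x_n) repeatedly.
  From (x_1, y_1) = (25, 2): x_2 = 25·25 + 156·2·2 = 1249; y_2 = 25·2 + 2·25 = 100.
Step 3: Verify x_2² - 156·y_2² = 1560001 - 1560000 = 1 (should be 1). ✓

(x_1, y_1) = (25, 2); (x_2, y_2) = (1249, 100).


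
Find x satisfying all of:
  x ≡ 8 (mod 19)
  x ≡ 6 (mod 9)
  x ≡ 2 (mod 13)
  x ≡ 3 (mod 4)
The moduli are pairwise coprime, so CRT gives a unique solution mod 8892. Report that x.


Product of moduli M = 19 · 9 · 13 · 4 = 8892.
Merge one congruence at a time:
  Start: x ≡ 8 (mod 19).
  Combine with x ≡ 6 (mod 9); new modulus lcm = 171.
    Write x = 8 + 19·t and substitute into x ≡ 6 (mod 9): 19·t ≡ 6 − 8 = -2 (mod 9).
    Reduce coefficients mod 9: 1·t ≡ 7 (mod 9).
    So t ≡ 7 (mod 9).
    Then x = 8 + 19·7 = 141, valid modulo lcm(19, 9) = 171: x ≡ 141 (mod 171).
  Combine with x ≡ 2 (mod 13); new modulus lcm = 2223.
    Write x = 141 + 171·t and substitute into x ≡ 2 (mod 13): 171·t ≡ 2 − 141 = -139 (mod 13).
    Reduce coefficients mod 13: 2·t ≡ 4 (mod 13).
    The inverse of 2 mod 13 is 7 (since 2·7 = 14 = 1·13 + 1), so t ≡ 7·4 = 28 ≡ 2 (mod 13).
    Then x = 141 + 171·2 = 483, valid modulo lcm(171, 13) = 2223: x ≡ 483 (mod 2223).
  Combine with x ≡ 3 (mod 4); new modulus lcm = 8892.
    Write x = 483 + 2223·t and substitute into x ≡ 3 (mod 4): 2223·t ≡ 3 − 483 = -480 (mod 4).
    Reduce coefficients mod 4: 3·t ≡ 0 (mod 4).
    The inverse of 3 mod 4 is 3 (since 3·3 = 9 = 2·4 + 1), so t ≡ 3·0 = 0 ≡ 0 (mod 4).
    Then x = 483 + 2223·0 = 483, valid modulo lcm(2223, 4) = 8892: x ≡ 483 (mod 8892).
Verify against each original: 483 mod 19 = 8, 483 mod 9 = 6, 483 mod 13 = 2, 483 mod 4 = 3.

x ≡ 483 (mod 8892).


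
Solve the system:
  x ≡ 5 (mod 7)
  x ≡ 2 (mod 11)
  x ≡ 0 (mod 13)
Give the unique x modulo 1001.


Moduli 7, 11, 13 are pairwise coprime; by CRT there is a unique solution modulo M = 7 · 11 · 13 = 1001.
Solve pairwise, accumulating the modulus:
  Start with x ≡ 5 (mod 7).
  Combine with x ≡ 2 (mod 11): since gcd(7, 11) = 1, we get a unique residue mod 77.
    Write x = 5 + 7·t and substitute into x ≡ 2 (mod 11): 7·t ≡ 2 − 5 = -3 (mod 11).
    Reduce coefficients mod 11: 7·t ≡ 8 (mod 11).
    The inverse of 7 mod 11 is 8 (since 7·8 = 56 = 5·11 + 1), so t ≡ 8·8 = 64 ≡ 9 (mod 11).
    Then x = 5 + 7·9 = 68, valid modulo lcm(7, 11) = 77: x ≡ 68 (mod 77).
  Combine with x ≡ 0 (mod 13): since gcd(77, 13) = 1, we get a unique residue mod 1001.
    Write x = 68 + 77·t and substitute into x ≡ 0 (mod 13): 77·t ≡ 0 − 68 = -68 (mod 13).
    Reduce coefficients mod 13: 12·t ≡ 10 (mod 13).
    The inverse of 12 mod 13 is 12 (since 12·12 = 144 = 11·13 + 1), so t ≡ 12·10 = 120 ≡ 3 (mod 13).
    Then x = 68 + 77·3 = 299, valid modulo lcm(77, 13) = 1001: x ≡ 299 (mod 1001).
Verify: 299 mod 7 = 5 ✓, 299 mod 11 = 2 ✓, 299 mod 13 = 0 ✓.

x ≡ 299 (mod 1001).


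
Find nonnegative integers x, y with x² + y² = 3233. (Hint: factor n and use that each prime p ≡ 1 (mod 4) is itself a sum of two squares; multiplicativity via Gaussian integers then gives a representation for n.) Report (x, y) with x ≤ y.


Step 1: Factor n = 3233 = 53 · 61.
Step 2: Check the mod-4 condition on each prime factor: 53 ≡ 1 (mod 4), exponent 1; 61 ≡ 1 (mod 4), exponent 1.
All primes ≡ 3 (mod 4) appear to even exponent (or don't appear), so by the two-squares theorem n IS expressible as a sum of two squares.
Step 3: Build a representation. Here n = 53 · 61 is a product of primes ≡ 1 (mod 4). Each prime p ≡ 1 (mod 4) is itself a sum of two squares; find a² by testing p − a² for a perfect square:
  53: 53 − 1² = 52, 53 − 2² = 49 = 7² ⇒ 53 = 2² + 7².
  61: 61 − 1² = 60, 61 − 2² = 57, 61 − 3² = 52, 61 − 4² = 45, 61 − 5² = 36 = 6² ⇒ 61 = 5² + 6².
  Combine using the Brahmagupta–Fibonacci identity (a² + b²)(c² + d²) = (ac − bd)² + (ad + bc)² = (ac + bd)² + (ad − bc)²:
  53 · 61 = 3233: from (2² + 7²)(5² + 6²), take (2·5 − 7·6, 2·6 + 7·5) = (10 − 42, 12 + 35) = (-32, 47); dropping signs (only squares matter) gives (32, 47); check 32² + 47² = 1024 + 2209 = 3233 ✓.
Step 4: Order so x ≤ y and verify: 32² + 47² = 1024 + 2209 = 3233 = n. ✓

n = 3233 = 32² + 47² (one valid representation with x ≤ y).


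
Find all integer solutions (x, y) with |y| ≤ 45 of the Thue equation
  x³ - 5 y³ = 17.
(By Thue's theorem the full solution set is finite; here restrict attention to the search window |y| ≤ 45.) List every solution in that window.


The equation is x³ - 5y³ = 17. For fixed y, x³ = 5·y³ + 17, so a solution requires the RHS to be a perfect cube.
Strategy: iterate y from -45 to 45, compute RHS = 5·y³ + 17, and check whether it is a (positive or negative) perfect cube.
Check small values of y:
  y = 0: RHS = 17 is not a perfect cube.
  y = 1: RHS = 22 is not a perfect cube.
  y = -1: RHS = 12 is not a perfect cube.
  y = 2: RHS = 57 is not a perfect cube.
  y = -2: RHS = -23 is not a perfect cube.
  y = 3: RHS = 152 is not a perfect cube.
  y = -3: RHS = -118 is not a perfect cube.
Continuing the search up to |y| = 45 finds no solutions either.
No (x, y) in the scanned range satisfies the equation.

No integer solutions with |y| ≤ 45.


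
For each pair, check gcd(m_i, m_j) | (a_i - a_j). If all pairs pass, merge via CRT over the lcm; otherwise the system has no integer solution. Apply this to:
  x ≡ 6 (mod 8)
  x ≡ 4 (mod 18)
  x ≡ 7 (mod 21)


Moduli 8, 18, 21 are not pairwise coprime, so CRT works modulo lcm(m_i) when all pairwise compatibility conditions hold.
Pairwise compatibility: gcd(m_i, m_j) must divide a_i - a_j for every pair.
Merge one congruence at a time:
  Start: x ≡ 6 (mod 8).
  Combine with x ≡ 4 (mod 18): gcd(8, 18) = 2; 4 - 6 = -2, which IS divisible by 2, so compatible.
    Write x = 6 + 8·t and substitute into x ≡ 4 (mod 18): 8·t ≡ 4 − 6 = -2 (mod 18).
    Divide the congruence (and modulus) by g = 2: 4·t ≡ -1 (mod 9).
    Reduce coefficients mod 9: 4·t ≡ 8 (mod 9).
    The inverse of 4 mod 9 is 7 (since 4·7 = 28 = 3·9 + 1), so t ≡ 7·8 = 56 ≡ 2 (mod 9).
    Then x = 6 + 8·2 = 22, valid modulo lcm(8, 18) = 72: x ≡ 22 (mod 72).
  Combine with x ≡ 7 (mod 21): gcd(72, 21) = 3; 7 - 22 = -15, which IS divisible by 3, so compatible.
    Write x = 22 + 72·t and substitute into x ≡ 7 (mod 21): 72·t ≡ 7 − 22 = -15 (mod 21).
    Divide the congruence (and modulus) by g = 3: 24·t ≡ -5 (mod 7).
    Reduce coefficients mod 7: 3·t ≡ 2 (mod 7).
    The inverse of 3 mod 7 is 5 (since 3·5 = 15 = 2·7 + 1), so t ≡ 5·2 = 10 ≡ 3 (mod 7).
    Then x = 22 + 72·3 = 238, valid modulo lcm(72, 21) = 504: x ≡ 238 (mod 504).
Verify: 238 mod 8 = 6, 238 mod 18 = 4, 238 mod 21 = 7.

x ≡ 238 (mod 504).


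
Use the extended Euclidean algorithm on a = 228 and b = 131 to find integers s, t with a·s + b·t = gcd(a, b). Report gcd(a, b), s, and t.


Euclidean algorithm on (228, 131) — divide until remainder is 0:
  228 = 1 · 131 + 97
  131 = 1 · 97 + 34
  97 = 2 · 34 + 29
  34 = 1 · 29 + 5
  29 = 5 · 5 + 4
  5 = 1 · 4 + 1
  4 = 4 · 1 + 0
gcd(228, 131) = 1.
Track Bezout coefficients alongside the remainders: start with r₀ = 228 = a·1 + b·0 (s = 1, t = 0) and r₁ = 131 = a·0 + b·1 (s = 0, t = 1); each new remainder r_{k+1} = r_{k-1} − q_k·r_k inherits s_{k+1} = s_{k-1} − q_k·s_k, t_{k+1} = t_{k-1} − q_k·t_k, so r_k = a·s_k + b·t_k at every step:
  q = 1: r = 97, s = 1 − 1·0 = 1, t = 0 − 1·1 = -1  (check: 228·1 + 131·(-1) = 97)
  q = 1: r = 34, s = 0 − 1·1 = -1, t = 1 − 1·(-1) = 2  (check: 228·(-1) + 131·2 = 34)
  q = 2: r = 29, s = 1 − 2·(-1) = 3, t = -1 − 2·2 = -5  (check: 228·3 + 131·(-5) = 29)
  q = 1: r = 5, s = -1 − 1·3 = -4, t = 2 − 1·(-5) = 7  (check: 228·(-4) + 131·7 = 5)
  q = 5: r = 4, s = 3 − 5·(-4) = 23, t = -5 − 5·7 = -40  (check: 228·23 + 131·(-40) = 4)
  q = 1: r = 1, s = -4 − 1·23 = -27, t = 7 − 1·(-40) = 47  (check: 228·(-27) + 131·47 = 1)
The row with r = 1 (the gcd) gives the Bezout coefficients s = -27, t = 47.
Result: 228 · (-27) + 131 · (47) = 1.

gcd(228, 131) = 1; s = -27, t = 47 (check: 228·(-27) + 131·47 = 1).


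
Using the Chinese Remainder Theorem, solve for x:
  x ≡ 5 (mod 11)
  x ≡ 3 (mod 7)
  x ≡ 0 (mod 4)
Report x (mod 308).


Moduli 11, 7, 4 are pairwise coprime; by CRT there is a unique solution modulo M = 11 · 7 · 4 = 308.
Solve pairwise, accumulating the modulus:
  Start with x ≡ 5 (mod 11).
  Combine with x ≡ 3 (mod 7): since gcd(11, 7) = 1, we get a unique residue mod 77.
    Write x = 5 + 11·t and substitute into x ≡ 3 (mod 7): 11·t ≡ 3 − 5 = -2 (mod 7).
    Reduce coefficients mod 7: 4·t ≡ 5 (mod 7).
    The inverse of 4 mod 7 is 2 (since 4·2 = 8 = 1·7 + 1), so t ≡ 2·5 = 10 ≡ 3 (mod 7).
    Then x = 5 + 11·3 = 38, valid modulo lcm(11, 7) = 77: x ≡ 38 (mod 77).
  Combine with x ≡ 0 (mod 4): since gcd(77, 4) = 1, we get a unique residue mod 308.
    Write x = 38 + 77·t and substitute into x ≡ 0 (mod 4): 77·t ≡ 0 − 38 = -38 (mod 4).
    Reduce coefficients mod 4: 1·t ≡ 2 (mod 4).
    So t ≡ 2 (mod 4).
    Then x = 38 + 77·2 = 192, valid modulo lcm(77, 4) = 308: x ≡ 192 (mod 308).
Verify: 192 mod 11 = 5 ✓, 192 mod 7 = 3 ✓, 192 mod 4 = 0 ✓.

x ≡ 192 (mod 308).


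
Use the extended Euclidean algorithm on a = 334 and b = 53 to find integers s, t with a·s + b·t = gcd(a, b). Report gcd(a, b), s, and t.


Euclidean algorithm on (334, 53) — divide until remainder is 0:
  334 = 6 · 53 + 16
  53 = 3 · 16 + 5
  16 = 3 · 5 + 1
  5 = 5 · 1 + 0
gcd(334, 53) = 1.
Track Bezout coefficients alongside the remainders: start with r₀ = 334 = a·1 + b·0 (s = 1, t = 0) and r₁ = 53 = a·0 + b·1 (s = 0, t = 1); each new remainder r_{k+1} = r_{k-1} − q_k·r_k inherits s_{k+1} = s_{k-1} − q_k·s_k, t_{k+1} = t_{k-1} − q_k·t_k, so r_k = a·s_k + b·t_k at every step:
  q = 6: r = 16, s = 1 − 6·0 = 1, t = 0 − 6·1 = -6  (check: 334·1 + 53·(-6) = 16)
  q = 3: r = 5, s = 0 − 3·1 = -3, t = 1 − 3·(-6) = 19  (check: 334·(-3) + 53·19 = 5)
  q = 3: r = 1, s = 1 − 3·(-3) = 10, t = -6 − 3·19 = -63  (check: 334·10 + 53·(-63) = 1)
The row with r = 1 (the gcd) gives the Bezout coefficients s = 10, t = -63.
Result: 334 · (10) + 53 · (-63) = 1.

gcd(334, 53) = 1; s = 10, t = -63 (check: 334·10 + 53·(-63) = 1).


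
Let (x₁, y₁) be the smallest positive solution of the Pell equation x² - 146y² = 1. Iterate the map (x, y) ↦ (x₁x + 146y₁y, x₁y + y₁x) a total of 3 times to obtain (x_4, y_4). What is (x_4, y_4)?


Step 1: Find the fundamental solution (x₁, y₁) of x² - 146y² = 1.
  Expand √146 as a continued fraction. a₀ = ⌊√146⌋ = 12; iterate m_{k+1} = d_k·a_k − m_k, d_{k+1} = (146 − m_{k+1}²)/d_k, a_{k+1} = ⌊(a₀ + m_{k+1})/d_{k+1}⌋ (starting m₀ = 0, d₀ = 1), with convergents p_k = a_k·p_{k-1} + p_{k-2}, q_k = a_k·q_{k-1} + q_{k-2} (p₋₁ = 1, q₋₁ = 0):
  k = 0: a₀ = 12; p₀/q₀ = 12/1; p₀² − 146·q₀² = 144 − 146 = -2.
  k = 1: m = 12, d = 2, a = ⌊(12 + 12)/2⌋ = 12; p/q = (12·12 + 1)/(12·1 + 0) = 145/12; p² − 146·q² = 21025 − 21024 = 1.
  The first convergent with p² − 146·q² = 1 gives the fundamental solution (x₁, y₁) = (145, 12).
Step 2: Apply the recurrence (x_{n+1}, y_{n+1}) = (x₁x_n + 146y₁y_n, x₁y_n + y₁x_n) repeatedly.
  From (x_1, y_1) = (145, 12): x_2 = 145·145 + 146·12·12 = 42049; y_2 = 145·12 + 12·145 = 3480.
  From (x_2, y_2) = (42049, 3480): x_3 = 145·42049 + 146·12·3480 = 12194065; y_3 = 145·3480 + 12·42049 = 1009188.
  From (x_3, y_3) = (12194065, 1009188): x_4 = 145·12194065 + 146·12·1009188 = 3536236801; y_4 = 145·1009188 + 12·12194065 = 292661040.
Step 3: Verify x_4² - 146·y_4² = 12504970712746713601 - 12504970712746713600 = 1 (should be 1). ✓

(x_1, y_1) = (145, 12); (x_4, y_4) = (3536236801, 292661040).


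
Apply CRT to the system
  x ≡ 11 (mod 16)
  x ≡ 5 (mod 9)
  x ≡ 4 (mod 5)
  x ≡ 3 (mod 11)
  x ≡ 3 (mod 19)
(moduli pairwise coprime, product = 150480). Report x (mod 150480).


Product of moduli M = 16 · 9 · 5 · 11 · 19 = 150480.
Merge one congruence at a time:
  Start: x ≡ 11 (mod 16).
  Combine with x ≡ 5 (mod 9); new modulus lcm = 144.
    Write x = 11 + 16·t and substitute into x ≡ 5 (mod 9): 16·t ≡ 5 − 11 = -6 (mod 9).
    Reduce coefficients mod 9: 7·t ≡ 3 (mod 9).
    The inverse of 7 mod 9 is 4 (since 7·4 = 28 = 3·9 + 1), so t ≡ 4·3 = 12 ≡ 3 (mod 9).
    Then x = 11 + 16·3 = 59, valid modulo lcm(16, 9) = 144: x ≡ 59 (mod 144).
  Combine with x ≡ 4 (mod 5); new modulus lcm = 720.
    Write x = 59 + 144·t and substitute into x ≡ 4 (mod 5): 144·t ≡ 4 − 59 = -55 (mod 5).
    Reduce coefficients mod 5: 4·t ≡ 0 (mod 5).
    The inverse of 4 mod 5 is 4 (since 4·4 = 16 = 3·5 + 1), so t ≡ 4·0 = 0 ≡ 0 (mod 5).
    Then x = 59 + 144·0 = 59, valid modulo lcm(144, 5) = 720: x ≡ 59 (mod 720).
  Combine with x ≡ 3 (mod 11); new modulus lcm = 7920.
    Write x = 59 + 720·t and substitute into x ≡ 3 (mod 11): 720·t ≡ 3 − 59 = -56 (mod 11).
    Reduce coefficients mod 11: 5·t ≡ 10 (mod 11).
    The inverse of 5 mod 11 is 9 (since 5·9 = 45 = 4·11 + 1), so t ≡ 9·10 = 90 ≡ 2 (mod 11).
    Then x = 59 + 720·2 = 1499, valid modulo lcm(720, 11) = 7920: x ≡ 1499 (mod 7920).
  Combine with x ≡ 3 (mod 19); new modulus lcm = 150480.
    Write x = 1499 + 7920·t and substitute into x ≡ 3 (mod 19): 7920·t ≡ 3 − 1499 = -1496 (mod 19).
    Reduce coefficients mod 19: 16·t ≡ 5 (mod 19).
    The inverse of 16 mod 19 is 6 (since 16·6 = 96 = 5·19 + 1), so t ≡ 6·5 = 30 ≡ 11 (mod 19).
    Then x = 1499 + 7920·11 = 88619, valid modulo lcm(7920, 19) = 150480: x ≡ 88619 (mod 150480).
Verify against each original: 88619 mod 16 = 11, 88619 mod 9 = 5, 88619 mod 5 = 4, 88619 mod 11 = 3, 88619 mod 19 = 3.

x ≡ 88619 (mod 150480).


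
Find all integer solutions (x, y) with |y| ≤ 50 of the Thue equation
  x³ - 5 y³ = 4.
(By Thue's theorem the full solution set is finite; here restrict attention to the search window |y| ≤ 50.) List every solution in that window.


The equation is x³ - 5y³ = 4. For fixed y, x³ = 5·y³ + 4, so a solution requires the RHS to be a perfect cube.
Strategy: iterate y from -50 to 50, compute RHS = 5·y³ + 4, and check whether it is a (positive or negative) perfect cube.
Check small values of y:
  y = 0: RHS = 4 is not a perfect cube.
  y = 1: RHS = 9 is not a perfect cube.
  y = -1: RHS = -1 = (-1)³ ⇒ x = -1 works.
  y = 2: RHS = 44 is not a perfect cube.
  y = -2: RHS = -36 is not a perfect cube.
  y = 3: RHS = 139 is not a perfect cube.
  y = -3: RHS = -131 is not a perfect cube.
Continuing the search up to |y| = 50 finds no further solutions beyond those listed.
Collected solutions: (-1, -1).

Solutions (with |y| ≤ 50): (-1, -1).


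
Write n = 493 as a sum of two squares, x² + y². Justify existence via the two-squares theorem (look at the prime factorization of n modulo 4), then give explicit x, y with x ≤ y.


Step 1: Factor n = 493 = 17 · 29.
Step 2: Check the mod-4 condition on each prime factor: 17 ≡ 1 (mod 4), exponent 1; 29 ≡ 1 (mod 4), exponent 1.
All primes ≡ 3 (mod 4) appear to even exponent (or don't appear), so by the two-squares theorem n IS expressible as a sum of two squares.
Step 3: Build a representation. Here n = 17 · 29 is a product of primes ≡ 1 (mod 4). Each prime p ≡ 1 (mod 4) is itself a sum of two squares; find a² by testing p − a² for a perfect square:
  17: 17 − 1² = 16 = 4² ⇒ 17 = 1² + 4².
  29: 29 − 1² = 28, 29 − 2² = 25 = 5² ⇒ 29 = 2² + 5².
  Combine using the Brahmagupta–Fibonacci identity (a² + b²)(c² + d²) = (ac − bd)² + (ad + bc)² = (ac + bd)² + (ad − bc)²:
  17 · 29 = 493: from (1² + 4²)(2² + 5²), take (1·2 − 4·5, 1·5 + 4·2) = (2 − 20, 5 + 8) = (-18, 13); dropping signs (only squares matter) gives (18, 13); check 18² + 13² = 324 + 169 = 493 ✓.
Step 4: Order so x ≤ y and verify: 13² + 18² = 169 + 324 = 493 = n. ✓

n = 493 = 13² + 18² (one valid representation with x ≤ y).


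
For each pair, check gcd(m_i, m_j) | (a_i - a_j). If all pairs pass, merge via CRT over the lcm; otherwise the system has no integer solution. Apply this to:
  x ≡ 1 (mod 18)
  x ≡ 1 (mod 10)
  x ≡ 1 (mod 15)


Moduli 18, 10, 15 are not pairwise coprime, so CRT works modulo lcm(m_i) when all pairwise compatibility conditions hold.
Pairwise compatibility: gcd(m_i, m_j) must divide a_i - a_j for every pair.
Merge one congruence at a time:
  Start: x ≡ 1 (mod 18).
  Combine with x ≡ 1 (mod 10): gcd(18, 10) = 2; 1 - 1 = 0, which IS divisible by 2, so compatible.
    Write x = 1 + 18·t and substitute into x ≡ 1 (mod 10): 18·t ≡ 1 − 1 = 0 (mod 10).
    Divide the congruence (and modulus) by g = 2: 9·t ≡ 0 (mod 5).
    Reduce coefficients mod 5: 4·t ≡ 0 (mod 5).
    The inverse of 4 mod 5 is 4 (since 4·4 = 16 = 3·5 + 1), so t ≡ 4·0 = 0 ≡ 0 (mod 5).
    Then x = 1 + 18·0 = 1, valid modulo lcm(18, 10) = 90: x ≡ 1 (mod 90).
  Combine with x ≡ 1 (mod 15): gcd(90, 15) = 15; 1 - 1 = 0, which IS divisible by 15, so compatible.
    Write x = 1 + 90·t and substitute into x ≡ 1 (mod 15): 90·t ≡ 1 − 1 = 0 (mod 15).
    Divide the congruence (and modulus) by g = 15: 6·t ≡ 0 (mod 1).
    Modulo 1 every t works; take t = 0.
    Then x = 1 + 90·0 = 1, valid modulo lcm(90, 15) = 90: x ≡ 1 (mod 90).
Verify: 1 mod 18 = 1, 1 mod 10 = 1, 1 mod 15 = 1.

x ≡ 1 (mod 90).


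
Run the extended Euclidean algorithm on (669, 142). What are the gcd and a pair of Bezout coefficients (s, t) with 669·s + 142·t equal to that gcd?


Euclidean algorithm on (669, 142) — divide until remainder is 0:
  669 = 4 · 142 + 101
  142 = 1 · 101 + 41
  101 = 2 · 41 + 19
  41 = 2 · 19 + 3
  19 = 6 · 3 + 1
  3 = 3 · 1 + 0
gcd(669, 142) = 1.
Track Bezout coefficients alongside the remainders: start with r₀ = 669 = a·1 + b·0 (s = 1, t = 0) and r₁ = 142 = a·0 + b·1 (s = 0, t = 1); each new remainder r_{k+1} = r_{k-1} − q_k·r_k inherits s_{k+1} = s_{k-1} − q_k·s_k, t_{k+1} = t_{k-1} − q_k·t_k, so r_k = a·s_k + b·t_k at every step:
  q = 4: r = 101, s = 1 − 4·0 = 1, t = 0 − 4·1 = -4  (check: 669·1 + 142·(-4) = 101)
  q = 1: r = 41, s = 0 − 1·1 = -1, t = 1 − 1·(-4) = 5  (check: 669·(-1) + 142·5 = 41)
  q = 2: r = 19, s = 1 − 2·(-1) = 3, t = -4 − 2·5 = -14  (check: 669·3 + 142·(-14) = 19)
  q = 2: r = 3, s = -1 − 2·3 = -7, t = 5 − 2·(-14) = 33  (check: 669·(-7) + 142·33 = 3)
  q = 6: r = 1, s = 3 − 6·(-7) = 45, t = -14 − 6·33 = -212  (check: 669·45 + 142·(-212) = 1)
The row with r = 1 (the gcd) gives the Bezout coefficients s = 45, t = -212.
Result: 669 · (45) + 142 · (-212) = 1.

gcd(669, 142) = 1; s = 45, t = -212 (check: 669·45 + 142·(-212) = 1).


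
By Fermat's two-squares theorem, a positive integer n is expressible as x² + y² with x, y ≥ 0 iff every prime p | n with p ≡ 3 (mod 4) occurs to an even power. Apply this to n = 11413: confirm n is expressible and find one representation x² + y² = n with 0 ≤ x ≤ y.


Step 1: Factor n = 11413 = 101 · 113.
Step 2: Check the mod-4 condition on each prime factor: 101 ≡ 1 (mod 4), exponent 1; 113 ≡ 1 (mod 4), exponent 1.
All primes ≡ 3 (mod 4) appear to even exponent (or don't appear), so by the two-squares theorem n IS expressible as a sum of two squares.
Step 3: Build a representation. Here n = 101 · 113 is a product of primes ≡ 1 (mod 4). Each prime p ≡ 1 (mod 4) is itself a sum of two squares; find a² by testing p − a² for a perfect square:
  101: 101 − 1² = 100 = 10² ⇒ 101 = 1² + 10².
  113: 113 − 1² = 112, 113 − 2² = 109, 113 − 3² = 104, 113 − 4² = 97, 113 − 5² = 88, 113 − 6² = 77, 113 − 7² = 64 = 8² ⇒ 113 = 7² + 8².
  Combine using the Brahmagupta–Fibonacci identity (a² + b²)(c² + d²) = (ac − bd)² + (ad + bc)² = (ac + bd)² + (ad − bc)²:
  101 · 113 = 11413: from (1² + 10²)(7² + 8²), take (1·7 − 10·8, 1·8 + 10·7) = (7 − 80, 8 + 70) = (-73, 78); dropping signs (only squares matter) gives (73, 78); check 73² + 78² = 5329 + 6084 = 11413 ✓.
Step 4: Order so x ≤ y and verify: 73² + 78² = 5329 + 6084 = 11413 = n. ✓

n = 11413 = 73² + 78² (one valid representation with x ≤ y).


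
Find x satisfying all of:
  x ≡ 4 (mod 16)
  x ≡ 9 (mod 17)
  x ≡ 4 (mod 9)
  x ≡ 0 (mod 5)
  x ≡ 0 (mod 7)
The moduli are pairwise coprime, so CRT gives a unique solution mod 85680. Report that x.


Product of moduli M = 16 · 17 · 9 · 5 · 7 = 85680.
Merge one congruence at a time:
  Start: x ≡ 4 (mod 16).
  Combine with x ≡ 9 (mod 17); new modulus lcm = 272.
    Write x = 4 + 16·t and substitute into x ≡ 9 (mod 17): 16·t ≡ 9 − 4 = 5 (mod 17).
    The inverse of 16 mod 17 is 16 (since 16·16 = 256 = 15·17 + 1), so t ≡ 16·5 = 80 ≡ 12 (mod 17).
    Then x = 4 + 16·12 = 196, valid modulo lcm(16, 17) = 272: x ≡ 196 (mod 272).
  Combine with x ≡ 4 (mod 9); new modulus lcm = 2448.
    Write x = 196 + 272·t and substitute into x ≡ 4 (mod 9): 272·t ≡ 4 − 196 = -192 (mod 9).
    Reduce coefficients mod 9: 2·t ≡ 6 (mod 9).
    The inverse of 2 mod 9 is 5 (since 2·5 = 10 = 1·9 + 1), so t ≡ 5·6 = 30 ≡ 3 (mod 9).
    Then x = 196 + 272·3 = 1012, valid modulo lcm(272, 9) = 2448: x ≡ 1012 (mod 2448).
  Combine with x ≡ 0 (mod 5); new modulus lcm = 12240.
    Write x = 1012 + 2448·t and substitute into x ≡ 0 (mod 5): 2448·t ≡ 0 − 1012 = -1012 (mod 5).
    Reduce coefficients mod 5: 3·t ≡ 3 (mod 5).
    The inverse of 3 mod 5 is 2 (since 3·2 = 6 = 1·5 + 1), so t ≡ 2·3 = 6 ≡ 1 (mod 5).
    Then x = 1012 + 2448·1 = 3460, valid modulo lcm(2448, 5) = 12240: x ≡ 3460 (mod 12240).
  Combine with x ≡ 0 (mod 7); new modulus lcm = 85680.
    Write x = 3460 + 12240·t and substitute into x ≡ 0 (mod 7): 12240·t ≡ 0 − 3460 = -3460 (mod 7).
    Reduce coefficients mod 7: 4·t ≡ 5 (mod 7).
    The inverse of 4 mod 7 is 2 (since 4·2 = 8 = 1·7 + 1), so t ≡ 2·5 = 10 ≡ 3 (mod 7).
    Then x = 3460 + 12240·3 = 40180, valid modulo lcm(12240, 7) = 85680: x ≡ 40180 (mod 85680).
Verify against each original: 40180 mod 16 = 4, 40180 mod 17 = 9, 40180 mod 9 = 4, 40180 mod 5 = 0, 40180 mod 7 = 0.

x ≡ 40180 (mod 85680).


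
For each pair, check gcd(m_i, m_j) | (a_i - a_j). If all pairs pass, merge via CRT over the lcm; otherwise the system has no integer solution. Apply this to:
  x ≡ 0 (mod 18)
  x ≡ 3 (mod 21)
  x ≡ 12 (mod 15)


Moduli 18, 21, 15 are not pairwise coprime, so CRT works modulo lcm(m_i) when all pairwise compatibility conditions hold.
Pairwise compatibility: gcd(m_i, m_j) must divide a_i - a_j for every pair.
Merge one congruence at a time:
  Start: x ≡ 0 (mod 18).
  Combine with x ≡ 3 (mod 21): gcd(18, 21) = 3; 3 - 0 = 3, which IS divisible by 3, so compatible.
    Write x = 0 + 18·t and substitute into x ≡ 3 (mod 21): 18·t ≡ 3 − 0 = 3 (mod 21).
    Divide the congruence (and modulus) by g = 3: 6·t ≡ 1 (mod 7).
    The inverse of 6 mod 7 is 6 (since 6·6 = 36 = 5·7 + 1), so t ≡ 6·1 = 6 ≡ 6 (mod 7).
    Then x = 0 + 18·6 = 108, valid modulo lcm(18, 21) = 126: x ≡ 108 (mod 126).
  Combine with x ≡ 12 (mod 15): gcd(126, 15) = 3; 12 - 108 = -96, which IS divisible by 3, so compatible.
    Write x = 108 + 126·t and substitute into x ≡ 12 (mod 15): 126·t ≡ 12 − 108 = -96 (mod 15).
    Divide the congruence (and modulus) by g = 3: 42·t ≡ -32 (mod 5).
    Reduce coefficients mod 5: 2·t ≡ 3 (mod 5).
    The inverse of 2 mod 5 is 3 (since 2·3 = 6 = 1·5 + 1), so t ≡ 3·3 = 9 ≡ 4 (mod 5).
    Then x = 108 + 126·4 = 612, valid modulo lcm(126, 15) = 630: x ≡ 612 (mod 630).
Verify: 612 mod 18 = 0, 612 mod 21 = 3, 612 mod 15 = 12.

x ≡ 612 (mod 630).


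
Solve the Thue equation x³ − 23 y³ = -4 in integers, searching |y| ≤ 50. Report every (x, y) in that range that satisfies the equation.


The equation is x³ - 23y³ = -4. For fixed y, x³ = 23·y³ − 4, so a solution requires the RHS to be a perfect cube.
Strategy: iterate y from -50 to 50, compute RHS = 23·y³ − 4, and check whether it is a (positive or negative) perfect cube.
Check small values of y:
  y = 0: RHS = -4 is not a perfect cube.
  y = 1: RHS = 19 is not a perfect cube.
  y = -1: RHS = -27 = (-3)³ ⇒ x = -3 works.
  y = 2: RHS = 180 is not a perfect cube.
  y = -2: RHS = -188 is not a perfect cube.
  y = 3: RHS = 617 is not a perfect cube.
  y = -3: RHS = -625 is not a perfect cube.
Continuing the search up to |y| = 50 finds no further solutions beyond those listed.
Collected solutions: (-3, -1).

Solutions (with |y| ≤ 50): (-3, -1).


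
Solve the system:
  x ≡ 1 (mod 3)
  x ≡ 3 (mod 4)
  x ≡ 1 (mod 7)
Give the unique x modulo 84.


Moduli 3, 4, 7 are pairwise coprime; by CRT there is a unique solution modulo M = 3 · 4 · 7 = 84.
Solve pairwise, accumulating the modulus:
  Start with x ≡ 1 (mod 3).
  Combine with x ≡ 3 (mod 4): since gcd(3, 4) = 1, we get a unique residue mod 12.
    Write x = 1 + 3·t and substitute into x ≡ 3 (mod 4): 3·t ≡ 3 − 1 = 2 (mod 4).
    The inverse of 3 mod 4 is 3 (since 3·3 = 9 = 2·4 + 1), so t ≡ 3·2 = 6 ≡ 2 (mod 4).
    Then x = 1 + 3·2 = 7, valid modulo lcm(3, 4) = 12: x ≡ 7 (mod 12).
  Combine with x ≡ 1 (mod 7): since gcd(12, 7) = 1, we get a unique residue mod 84.
    Write x = 7 + 12·t and substitute into x ≡ 1 (mod 7): 12·t ≡ 1 − 7 = -6 (mod 7).
    Reduce coefficients mod 7: 5·t ≡ 1 (mod 7).
    The inverse of 5 mod 7 is 3 (since 5·3 = 15 = 2·7 + 1), so t ≡ 3·1 = 3 ≡ 3 (mod 7).
    Then x = 7 + 12·3 = 43, valid modulo lcm(12, 7) = 84: x ≡ 43 (mod 84).
Verify: 43 mod 3 = 1 ✓, 43 mod 4 = 3 ✓, 43 mod 7 = 1 ✓.

x ≡ 43 (mod 84).


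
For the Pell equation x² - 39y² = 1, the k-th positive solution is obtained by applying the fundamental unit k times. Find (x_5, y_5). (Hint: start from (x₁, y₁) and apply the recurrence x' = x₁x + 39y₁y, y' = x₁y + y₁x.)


Step 1: Find the fundamental solution (x₁, y₁) of x² - 39y² = 1.
  Expand √39 as a continued fraction. a₀ = ⌊√39⌋ = 6; iterate m_{k+1} = d_k·a_k − m_k, d_{k+1} = (39 − m_{k+1}²)/d_k, a_{k+1} = ⌊(a₀ + m_{k+1})/d_{k+1}⌋ (starting m₀ = 0, d₀ = 1), with convergents p_k = a_k·p_{k-1} + p_{k-2}, q_k = a_k·q_{k-1} + q_{k-2} (p₋₁ = 1, q₋₁ = 0):
  k = 0: a₀ = 6; p₀/q₀ = 6/1; p₀² − 39·q₀² = 36 − 39 = -3.
  k = 1: m = 6, d = 3, a = ⌊(6 + 6)/3⌋ = 4; p/q = (4·6 + 1)/(4·1 + 0) = 25/4; p² − 39·q² = 625 − 624 = 1.
  The first convergent with p² − 39·q² = 1 gives the fundamental solution (x₁, y₁) = (25, 4).
Step 2: Apply the recurrence (x_{n+1}, y_{n+1}) = (x₁x_n + 39y₁y_n, x₁y_n + y₁x_n) repeatedly.
  From (x_1, y_1) = (25, 4): x_2 = 25·25 + 39·4·4 = 1249; y_2 = 25·4 + 4·25 = 200.
  From (x_2, y_2) = (1249, 200): x_3 = 25·1249 + 39·4·200 = 62425; y_3 = 25·200 + 4·1249 = 9996.
  From (x_3, y_3) = (62425, 9996): x_4 = 25·62425 + 39·4·9996 = 3120001; y_4 = 25·9996 + 4·62425 = 499600.
  From (x_4, y_4) = (3120001, 499600): x_5 = 25·3120001 + 39·4·499600 = 155937625; y_5 = 25·499600 + 4·3120001 = 24970004.
Step 3: Verify x_5² - 39·y_5² = 24316542890640625 - 24316542890640624 = 1 (should be 1). ✓

(x_1, y_1) = (25, 4); (x_5, y_5) = (155937625, 24970004).


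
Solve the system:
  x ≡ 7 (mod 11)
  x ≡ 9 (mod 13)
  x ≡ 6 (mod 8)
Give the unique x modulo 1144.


Moduli 11, 13, 8 are pairwise coprime; by CRT there is a unique solution modulo M = 11 · 13 · 8 = 1144.
Solve pairwise, accumulating the modulus:
  Start with x ≡ 7 (mod 11).
  Combine with x ≡ 9 (mod 13): since gcd(11, 13) = 1, we get a unique residue mod 143.
    Write x = 7 + 11·t and substitute into x ≡ 9 (mod 13): 11·t ≡ 9 − 7 = 2 (mod 13).
    The inverse of 11 mod 13 is 6 (since 11·6 = 66 = 5·13 + 1), so t ≡ 6·2 = 12 ≡ 12 (mod 13).
    Then x = 7 + 11·12 = 139, valid modulo lcm(11, 13) = 143: x ≡ 139 (mod 143).
  Combine with x ≡ 6 (mod 8): since gcd(143, 8) = 1, we get a unique residue mod 1144.
    Write x = 139 + 143·t and substitute into x ≡ 6 (mod 8): 143·t ≡ 6 − 139 = -133 (mod 8).
    Reduce coefficients mod 8: 7·t ≡ 3 (mod 8).
    The inverse of 7 mod 8 is 7 (since 7·7 = 49 = 6·8 + 1), so t ≡ 7·3 = 21 ≡ 5 (mod 8).
    Then x = 139 + 143·5 = 854, valid modulo lcm(143, 8) = 1144: x ≡ 854 (mod 1144).
Verify: 854 mod 11 = 7 ✓, 854 mod 13 = 9 ✓, 854 mod 8 = 6 ✓.

x ≡ 854 (mod 1144).


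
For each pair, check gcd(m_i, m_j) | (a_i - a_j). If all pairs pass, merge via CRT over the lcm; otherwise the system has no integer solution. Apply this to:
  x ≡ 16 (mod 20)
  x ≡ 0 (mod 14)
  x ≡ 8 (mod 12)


Moduli 20, 14, 12 are not pairwise coprime, so CRT works modulo lcm(m_i) when all pairwise compatibility conditions hold.
Pairwise compatibility: gcd(m_i, m_j) must divide a_i - a_j for every pair.
Merge one congruence at a time:
  Start: x ≡ 16 (mod 20).
  Combine with x ≡ 0 (mod 14): gcd(20, 14) = 2; 0 - 16 = -16, which IS divisible by 2, so compatible.
    Write x = 16 + 20·t and substitute into x ≡ 0 (mod 14): 20·t ≡ 0 − 16 = -16 (mod 14).
    Divide the congruence (and modulus) by g = 2: 10·t ≡ -8 (mod 7).
    Reduce coefficients mod 7: 3·t ≡ 6 (mod 7).
    The inverse of 3 mod 7 is 5 (since 3·5 = 15 = 2·7 + 1), so t ≡ 5·6 = 30 ≡ 2 (mod 7).
    Then x = 16 + 20·2 = 56, valid modulo lcm(20, 14) = 140: x ≡ 56 (mod 140).
  Combine with x ≡ 8 (mod 12): gcd(140, 12) = 4; 8 - 56 = -48, which IS divisible by 4, so compatible.
    Write x = 56 + 140·t and substitute into x ≡ 8 (mod 12): 140·t ≡ 8 − 56 = -48 (mod 12).
    Divide the congruence (and modulus) by g = 4: 35·t ≡ -12 (mod 3).
    Reduce coefficients mod 3: 2·t ≡ 0 (mod 3).
    The inverse of 2 mod 3 is 2 (since 2·2 = 4 = 1·3 + 1), so t ≡ 2·0 = 0 ≡ 0 (mod 3).
    Then x = 56 + 140·0 = 56, valid modulo lcm(140, 12) = 420: x ≡ 56 (mod 420).
Verify: 56 mod 20 = 16, 56 mod 14 = 0, 56 mod 12 = 8.

x ≡ 56 (mod 420).


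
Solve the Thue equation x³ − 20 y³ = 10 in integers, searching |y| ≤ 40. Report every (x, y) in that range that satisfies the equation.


The equation is x³ - 20y³ = 10. For fixed y, x³ = 20·y³ + 10, so a solution requires the RHS to be a perfect cube.
Strategy: iterate y from -40 to 40, compute RHS = 20·y³ + 10, and check whether it is a (positive or negative) perfect cube.
Check small values of y:
  y = 0: RHS = 10 is not a perfect cube.
  y = 1: RHS = 30 is not a perfect cube.
  y = -1: RHS = -10 is not a perfect cube.
  y = 2: RHS = 170 is not a perfect cube.
  y = -2: RHS = -150 is not a perfect cube.
  y = 3: RHS = 550 is not a perfect cube.
  y = -3: RHS = -530 is not a perfect cube.
Continuing the search up to |y| = 40 finds no solutions either.
No (x, y) in the scanned range satisfies the equation.

No integer solutions with |y| ≤ 40.


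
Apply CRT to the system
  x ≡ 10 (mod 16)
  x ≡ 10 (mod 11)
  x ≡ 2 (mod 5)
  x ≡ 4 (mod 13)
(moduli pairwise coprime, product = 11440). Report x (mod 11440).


Product of moduli M = 16 · 11 · 5 · 13 = 11440.
Merge one congruence at a time:
  Start: x ≡ 10 (mod 16).
  Combine with x ≡ 10 (mod 11); new modulus lcm = 176.
    Write x = 10 + 16·t and substitute into x ≡ 10 (mod 11): 16·t ≡ 10 − 10 = 0 (mod 11).
    Reduce coefficients mod 11: 5·t ≡ 0 (mod 11).
    The inverse of 5 mod 11 is 9 (since 5·9 = 45 = 4·11 + 1), so t ≡ 9·0 = 0 ≡ 0 (mod 11).
    Then x = 10 + 16·0 = 10, valid modulo lcm(16, 11) = 176: x ≡ 10 (mod 176).
  Combine with x ≡ 2 (mod 5); new modulus lcm = 880.
    Write x = 10 + 176·t and substitute into x ≡ 2 (mod 5): 176·t ≡ 2 − 10 = -8 (mod 5).
    Reduce coefficients mod 5: 1·t ≡ 2 (mod 5).
    So t ≡ 2 (mod 5).
    Then x = 10 + 176·2 = 362, valid modulo lcm(176, 5) = 880: x ≡ 362 (mod 880).
  Combine with x ≡ 4 (mod 13); new modulus lcm = 11440.
    Write x = 362 + 880·t and substitute into x ≡ 4 (mod 13): 880·t ≡ 4 − 362 = -358 (mod 13).
    Reduce coefficients mod 13: 9·t ≡ 6 (mod 13).
    The inverse of 9 mod 13 is 3 (since 9·3 = 27 = 2·13 + 1), so t ≡ 3·6 = 18 ≡ 5 (mod 13).
    Then x = 362 + 880·5 = 4762, valid modulo lcm(880, 13) = 11440: x ≡ 4762 (mod 11440).
Verify against each original: 4762 mod 16 = 10, 4762 mod 11 = 10, 4762 mod 5 = 2, 4762 mod 13 = 4.

x ≡ 4762 (mod 11440).


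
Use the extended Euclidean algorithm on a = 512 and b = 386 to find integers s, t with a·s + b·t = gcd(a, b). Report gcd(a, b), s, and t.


Euclidean algorithm on (512, 386) — divide until remainder is 0:
  512 = 1 · 386 + 126
  386 = 3 · 126 + 8
  126 = 15 · 8 + 6
  8 = 1 · 6 + 2
  6 = 3 · 2 + 0
gcd(512, 386) = 2.
Track Bezout coefficients alongside the remainders: start with r₀ = 512 = a·1 + b·0 (s = 1, t = 0) and r₁ = 386 = a·0 + b·1 (s = 0, t = 1); each new remainder r_{k+1} = r_{k-1} − q_k·r_k inherits s_{k+1} = s_{k-1} − q_k·s_k, t_{k+1} = t_{k-1} − q_k·t_k, so r_k = a·s_k + b·t_k at every step:
  q = 1: r = 126, s = 1 − 1·0 = 1, t = 0 − 1·1 = -1  (check: 512·1 + 386·(-1) = 126)
  q = 3: r = 8, s = 0 − 3·1 = -3, t = 1 − 3·(-1) = 4  (check: 512·(-3) + 386·4 = 8)
  q = 15: r = 6, s = 1 − 15·(-3) = 46, t = -1 − 15·4 = -61  (check: 512·46 + 386·(-61) = 6)
  q = 1: r = 2, s = -3 − 1·46 = -49, t = 4 − 1·(-61) = 65  (check: 512·(-49) + 386·65 = 2)
The row with r = 2 (the gcd) gives the Bezout coefficients s = -49, t = 65.
Result: 512 · (-49) + 386 · (65) = 2.

gcd(512, 386) = 2; s = -49, t = 65 (check: 512·(-49) + 386·65 = 2).


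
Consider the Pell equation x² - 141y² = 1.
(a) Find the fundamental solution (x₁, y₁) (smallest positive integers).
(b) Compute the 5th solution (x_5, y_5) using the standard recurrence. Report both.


Step 1: Find the fundamental solution (x₁, y₁) of x² - 141y² = 1.
  Expand √141 as a continued fraction. a₀ = ⌊√141⌋ = 11; iterate m_{k+1} = d_k·a_k − m_k, d_{k+1} = (141 − m_{k+1}²)/d_k, a_{k+1} = ⌊(a₀ + m_{k+1})/d_{k+1}⌋ (starting m₀ = 0, d₀ = 1), with convergents p_k = a_k·p_{k-1} + p_{k-2}, q_k = a_k·q_{k-1} + q_{k-2} (p₋₁ = 1, q₋₁ = 0):
  k = 0: a₀ = 11; p₀/q₀ = 11/1; p₀² − 141·q₀² = 121 − 141 = -20.
  k = 1: m = 11, d = 20, a = ⌊(11 + 11)/20⌋ = 1; p/q = (1·11 + 1)/(1·1 + 0) = 12/1; p² − 141·q² = 144 − 141 = 3.
  k = 2: m = 9, d = 3, a = ⌊(11 + 9)/3⌋ = 6; p/q = (6·12 + 11)/(6·1 + 1) = 83/7; p² − 141·q² = 6889 − 6909 = -20.
  k = 3: m = 9, d = 20, a = ⌊(11 + 9)/20⌋ = 1; p/q = (1·83 + 12)/(1·7 + 1) = 95/8; p² − 141·q² = 9025 − 9024 = 1.
  The first convergent with p² − 141·q² = 1 gives the fundamental solution (x₁, y₁) = (95, 8).
Step 2: Apply the recurrence (x_{n+1}, y_{n+1}) = (x₁x_n + 141y₁y_n, x₁y_n + y₁x_n) repeatedly.
  From (x_1, y_1) = (95, 8): x_2 = 95·95 + 141·8·8 = 18049; y_2 = 95·8 + 8·95 = 1520.
  From (x_2, y_2) = (18049, 1520): x_3 = 95·18049 + 141·8·1520 = 3429215; y_3 = 95·1520 + 8·18049 = 288792.
  From (x_3, y_3) = (3429215, 288792): x_4 = 95·3429215 + 141·8·288792 = 651532801; y_4 = 95·288792 + 8·3429215 = 54868960.
  From (x_4, y_4) = (651532801, 54868960): x_5 = 95·651532801 + 141·8·54868960 = 123787802975; y_5 = 95·54868960 + 8·651532801 = 10424813608.
Step 3: Verify x_5² - 141·y_5² = 15323420165377418850625 - 15323420165377418850624 = 1 (should be 1). ✓

(x_1, y_1) = (95, 8); (x_5, y_5) = (123787802975, 10424813608).
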